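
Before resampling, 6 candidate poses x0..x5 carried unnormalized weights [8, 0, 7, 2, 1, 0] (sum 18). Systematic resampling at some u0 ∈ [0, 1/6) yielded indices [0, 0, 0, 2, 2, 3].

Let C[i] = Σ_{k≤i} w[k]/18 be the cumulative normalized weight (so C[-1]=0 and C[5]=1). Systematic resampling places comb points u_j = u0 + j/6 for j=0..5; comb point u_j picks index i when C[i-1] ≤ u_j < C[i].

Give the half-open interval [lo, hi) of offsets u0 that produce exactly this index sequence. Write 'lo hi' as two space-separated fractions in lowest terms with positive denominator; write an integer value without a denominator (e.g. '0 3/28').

0 1/9

C = [4/9, 4/9, 5/6, 17/18, 1, 1]
j=0 picked index 0: u0 ∈ [0, 4/9)
j=1 picked index 0: u0 ∈ [-1/6, 5/18)
j=2 picked index 0: u0 ∈ [-1/3, 1/9)
j=3 picked index 2: u0 ∈ [-1/18, 1/3)
j=4 picked index 2: u0 ∈ [-2/9, 1/6)
j=5 picked index 3: u0 ∈ [0, 1/9)
intersection: [0, 1/9)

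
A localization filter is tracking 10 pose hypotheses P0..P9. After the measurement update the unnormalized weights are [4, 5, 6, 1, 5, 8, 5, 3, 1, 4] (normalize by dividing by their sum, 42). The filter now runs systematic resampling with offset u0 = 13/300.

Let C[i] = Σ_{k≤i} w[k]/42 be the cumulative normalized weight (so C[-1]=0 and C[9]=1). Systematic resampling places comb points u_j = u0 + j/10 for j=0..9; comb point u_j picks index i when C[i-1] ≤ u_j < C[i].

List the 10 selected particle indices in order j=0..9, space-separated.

0 1 2 2 4 5 5 6 7 9

C = [2/21, 3/14, 5/14, 8/21, 1/2, 29/42, 17/21, 37/42, 19/21, 1]
j=0: u_0=13/300 ∈ [0, 2/21) → index 0
j=1: u_1=43/300 ∈ [2/21, 3/14) → index 1
j=2: u_2=73/300 ∈ [3/14, 5/14) → index 2
j=3: u_3=103/300 ∈ [3/14, 5/14) → index 2
j=4: u_4=133/300 ∈ [8/21, 1/2) → index 4
j=5: u_5=163/300 ∈ [1/2, 29/42) → index 5
j=6: u_6=193/300 ∈ [1/2, 29/42) → index 5
j=7: u_7=223/300 ∈ [29/42, 17/21) → index 6
j=8: u_8=253/300 ∈ [17/21, 37/42) → index 7
j=9: u_9=283/300 ∈ [19/21, 1) → index 9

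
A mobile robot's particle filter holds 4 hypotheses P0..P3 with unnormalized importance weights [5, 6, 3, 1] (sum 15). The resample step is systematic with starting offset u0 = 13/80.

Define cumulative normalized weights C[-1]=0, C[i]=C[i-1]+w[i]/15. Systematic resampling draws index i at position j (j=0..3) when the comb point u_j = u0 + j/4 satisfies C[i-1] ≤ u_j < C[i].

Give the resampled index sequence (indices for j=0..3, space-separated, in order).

C = [1/3, 11/15, 14/15, 1]
j=0: u_0=13/80 ∈ [0, 1/3) → index 0
j=1: u_1=33/80 ∈ [1/3, 11/15) → index 1
j=2: u_2=53/80 ∈ [1/3, 11/15) → index 1
j=3: u_3=73/80 ∈ [11/15, 14/15) → index 2

0 1 1 2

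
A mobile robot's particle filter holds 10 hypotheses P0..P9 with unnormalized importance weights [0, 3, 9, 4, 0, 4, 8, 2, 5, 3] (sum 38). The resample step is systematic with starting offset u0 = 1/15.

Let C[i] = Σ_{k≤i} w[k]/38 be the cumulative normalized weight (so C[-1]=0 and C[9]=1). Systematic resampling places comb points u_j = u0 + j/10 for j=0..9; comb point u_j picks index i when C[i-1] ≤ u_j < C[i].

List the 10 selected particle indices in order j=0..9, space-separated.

1 2 2 3 5 6 6 7 8 9

C = [0, 3/38, 6/19, 8/19, 8/19, 10/19, 14/19, 15/19, 35/38, 1]
j=0: u_0=1/15 ∈ [0, 3/38) → index 1
j=1: u_1=1/6 ∈ [3/38, 6/19) → index 2
j=2: u_2=4/15 ∈ [3/38, 6/19) → index 2
j=3: u_3=11/30 ∈ [6/19, 8/19) → index 3
j=4: u_4=7/15 ∈ [8/19, 10/19) → index 5
j=5: u_5=17/30 ∈ [10/19, 14/19) → index 6
j=6: u_6=2/3 ∈ [10/19, 14/19) → index 6
j=7: u_7=23/30 ∈ [14/19, 15/19) → index 7
j=8: u_8=13/15 ∈ [15/19, 35/38) → index 8
j=9: u_9=29/30 ∈ [35/38, 1) → index 9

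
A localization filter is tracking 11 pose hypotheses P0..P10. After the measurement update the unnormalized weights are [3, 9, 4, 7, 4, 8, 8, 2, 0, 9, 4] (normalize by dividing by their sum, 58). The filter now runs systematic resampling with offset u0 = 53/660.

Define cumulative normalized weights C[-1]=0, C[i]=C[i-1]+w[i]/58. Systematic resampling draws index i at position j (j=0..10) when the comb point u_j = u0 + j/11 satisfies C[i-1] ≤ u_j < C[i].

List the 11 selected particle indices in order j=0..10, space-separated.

1 1 2 3 4 5 6 6 9 9 10

C = [3/58, 6/29, 8/29, 23/58, 27/58, 35/58, 43/58, 45/58, 45/58, 27/29, 1]
j=0: u_0=53/660 ∈ [3/58, 6/29) → index 1
j=1: u_1=113/660 ∈ [3/58, 6/29) → index 1
j=2: u_2=173/660 ∈ [6/29, 8/29) → index 2
j=3: u_3=233/660 ∈ [8/29, 23/58) → index 3
j=4: u_4=293/660 ∈ [23/58, 27/58) → index 4
j=5: u_5=353/660 ∈ [27/58, 35/58) → index 5
j=6: u_6=413/660 ∈ [35/58, 43/58) → index 6
j=7: u_7=43/60 ∈ [35/58, 43/58) → index 6
j=8: u_8=533/660 ∈ [45/58, 27/29) → index 9
j=9: u_9=593/660 ∈ [45/58, 27/29) → index 9
j=10: u_10=653/660 ∈ [27/29, 1) → index 10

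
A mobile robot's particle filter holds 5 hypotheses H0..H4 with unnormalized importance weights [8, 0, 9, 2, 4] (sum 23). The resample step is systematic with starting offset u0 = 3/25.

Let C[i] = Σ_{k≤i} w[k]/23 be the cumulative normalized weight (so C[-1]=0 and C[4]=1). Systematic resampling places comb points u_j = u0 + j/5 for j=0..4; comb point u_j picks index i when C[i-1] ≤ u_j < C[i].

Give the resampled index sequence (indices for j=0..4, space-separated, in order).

0 0 2 2 4

C = [8/23, 8/23, 17/23, 19/23, 1]
j=0: u_0=3/25 ∈ [0, 8/23) → index 0
j=1: u_1=8/25 ∈ [0, 8/23) → index 0
j=2: u_2=13/25 ∈ [8/23, 17/23) → index 2
j=3: u_3=18/25 ∈ [8/23, 17/23) → index 2
j=4: u_4=23/25 ∈ [19/23, 1) → index 4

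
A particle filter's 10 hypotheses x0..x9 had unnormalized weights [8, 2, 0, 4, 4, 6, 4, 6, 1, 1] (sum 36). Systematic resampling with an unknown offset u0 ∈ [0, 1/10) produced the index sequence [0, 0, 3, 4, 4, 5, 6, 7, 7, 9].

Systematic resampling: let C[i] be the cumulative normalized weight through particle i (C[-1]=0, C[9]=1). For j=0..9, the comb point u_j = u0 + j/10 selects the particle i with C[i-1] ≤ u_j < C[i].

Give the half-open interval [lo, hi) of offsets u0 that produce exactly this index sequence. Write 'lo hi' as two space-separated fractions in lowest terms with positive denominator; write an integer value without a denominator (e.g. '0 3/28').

4/45 1/10

C = [2/9, 5/18, 5/18, 7/18, 1/2, 2/3, 7/9, 17/18, 35/36, 1]
j=0 picked index 0: u0 ∈ [0, 2/9)
j=1 picked index 0: u0 ∈ [-1/10, 11/90)
j=2 picked index 3: u0 ∈ [7/90, 17/90)
j=3 picked index 4: u0 ∈ [4/45, 1/5)
j=4 picked index 4: u0 ∈ [-1/90, 1/10)
j=5 picked index 5: u0 ∈ [0, 1/6)
j=6 picked index 6: u0 ∈ [1/15, 8/45)
j=7 picked index 7: u0 ∈ [7/90, 11/45)
j=8 picked index 7: u0 ∈ [-1/45, 13/90)
j=9 picked index 9: u0 ∈ [13/180, 1/10)
intersection: [4/45, 1/10)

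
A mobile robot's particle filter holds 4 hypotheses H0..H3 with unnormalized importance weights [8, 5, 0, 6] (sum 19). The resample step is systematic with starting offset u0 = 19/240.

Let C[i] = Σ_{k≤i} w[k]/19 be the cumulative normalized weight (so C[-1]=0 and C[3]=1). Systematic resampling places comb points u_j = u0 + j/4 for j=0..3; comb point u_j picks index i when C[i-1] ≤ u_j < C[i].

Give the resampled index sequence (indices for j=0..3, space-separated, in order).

C = [8/19, 13/19, 13/19, 1]
j=0: u_0=19/240 ∈ [0, 8/19) → index 0
j=1: u_1=79/240 ∈ [0, 8/19) → index 0
j=2: u_2=139/240 ∈ [8/19, 13/19) → index 1
j=3: u_3=199/240 ∈ [13/19, 1) → index 3

0 0 1 3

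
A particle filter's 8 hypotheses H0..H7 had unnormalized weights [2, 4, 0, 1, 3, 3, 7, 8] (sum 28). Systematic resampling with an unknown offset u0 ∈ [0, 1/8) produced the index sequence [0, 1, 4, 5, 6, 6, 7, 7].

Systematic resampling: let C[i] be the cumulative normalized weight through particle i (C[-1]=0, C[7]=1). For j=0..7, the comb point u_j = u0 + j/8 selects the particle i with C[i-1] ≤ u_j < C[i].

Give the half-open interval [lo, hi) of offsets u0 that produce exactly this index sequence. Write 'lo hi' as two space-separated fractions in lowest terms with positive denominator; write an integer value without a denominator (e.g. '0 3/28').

0 1/14

C = [1/14, 3/14, 3/14, 1/4, 5/14, 13/28, 5/7, 1]
j=0 picked index 0: u0 ∈ [0, 1/14)
j=1 picked index 1: u0 ∈ [-3/56, 5/56)
j=2 picked index 4: u0 ∈ [0, 3/28)
j=3 picked index 5: u0 ∈ [-1/56, 5/56)
j=4 picked index 6: u0 ∈ [-1/28, 3/14)
j=5 picked index 6: u0 ∈ [-9/56, 5/56)
j=6 picked index 7: u0 ∈ [-1/28, 1/4)
j=7 picked index 7: u0 ∈ [-9/56, 1/8)
intersection: [0, 1/14)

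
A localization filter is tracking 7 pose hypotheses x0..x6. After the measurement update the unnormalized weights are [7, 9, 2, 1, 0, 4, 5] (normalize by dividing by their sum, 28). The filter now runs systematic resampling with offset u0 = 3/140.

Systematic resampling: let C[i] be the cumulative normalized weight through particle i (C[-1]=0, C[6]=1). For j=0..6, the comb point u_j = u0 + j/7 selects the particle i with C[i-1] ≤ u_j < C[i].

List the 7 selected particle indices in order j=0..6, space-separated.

C = [1/4, 4/7, 9/14, 19/28, 19/28, 23/28, 1]
j=0: u_0=3/140 ∈ [0, 1/4) → index 0
j=1: u_1=23/140 ∈ [0, 1/4) → index 0
j=2: u_2=43/140 ∈ [1/4, 4/7) → index 1
j=3: u_3=9/20 ∈ [1/4, 4/7) → index 1
j=4: u_4=83/140 ∈ [4/7, 9/14) → index 2
j=5: u_5=103/140 ∈ [19/28, 23/28) → index 5
j=6: u_6=123/140 ∈ [23/28, 1) → index 6

0 0 1 1 2 5 6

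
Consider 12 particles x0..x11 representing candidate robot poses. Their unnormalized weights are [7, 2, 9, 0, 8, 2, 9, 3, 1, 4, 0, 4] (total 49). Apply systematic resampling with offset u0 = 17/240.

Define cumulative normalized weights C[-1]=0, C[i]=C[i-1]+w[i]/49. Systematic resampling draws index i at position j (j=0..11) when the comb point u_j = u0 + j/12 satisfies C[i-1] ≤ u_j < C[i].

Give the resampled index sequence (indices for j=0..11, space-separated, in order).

C = [1/7, 9/49, 18/49, 18/49, 26/49, 4/7, 37/49, 40/49, 41/49, 45/49, 45/49, 1]
j=0: u_0=17/240 ∈ [0, 1/7) → index 0
j=1: u_1=37/240 ∈ [1/7, 9/49) → index 1
j=2: u_2=19/80 ∈ [9/49, 18/49) → index 2
j=3: u_3=77/240 ∈ [9/49, 18/49) → index 2
j=4: u_4=97/240 ∈ [18/49, 26/49) → index 4
j=5: u_5=39/80 ∈ [18/49, 26/49) → index 4
j=6: u_6=137/240 ∈ [26/49, 4/7) → index 5
j=7: u_7=157/240 ∈ [4/7, 37/49) → index 6
j=8: u_8=59/80 ∈ [4/7, 37/49) → index 6
j=9: u_9=197/240 ∈ [40/49, 41/49) → index 8
j=10: u_10=217/240 ∈ [41/49, 45/49) → index 9
j=11: u_11=79/80 ∈ [45/49, 1) → index 11

0 1 2 2 4 4 5 6 6 8 9 11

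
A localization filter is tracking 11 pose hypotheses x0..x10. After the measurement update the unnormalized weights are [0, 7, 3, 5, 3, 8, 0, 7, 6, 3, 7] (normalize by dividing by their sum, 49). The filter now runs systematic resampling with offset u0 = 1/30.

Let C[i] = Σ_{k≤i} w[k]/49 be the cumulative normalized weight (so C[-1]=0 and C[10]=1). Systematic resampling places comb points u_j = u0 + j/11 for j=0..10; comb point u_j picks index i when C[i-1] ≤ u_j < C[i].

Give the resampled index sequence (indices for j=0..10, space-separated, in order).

1 1 3 3 5 5 7 7 8 9 10

C = [0, 1/7, 10/49, 15/49, 18/49, 26/49, 26/49, 33/49, 39/49, 6/7, 1]
j=0: u_0=1/30 ∈ [0, 1/7) → index 1
j=1: u_1=41/330 ∈ [0, 1/7) → index 1
j=2: u_2=71/330 ∈ [10/49, 15/49) → index 3
j=3: u_3=101/330 ∈ [10/49, 15/49) → index 3
j=4: u_4=131/330 ∈ [18/49, 26/49) → index 5
j=5: u_5=161/330 ∈ [18/49, 26/49) → index 5
j=6: u_6=191/330 ∈ [26/49, 33/49) → index 7
j=7: u_7=221/330 ∈ [26/49, 33/49) → index 7
j=8: u_8=251/330 ∈ [33/49, 39/49) → index 8
j=9: u_9=281/330 ∈ [39/49, 6/7) → index 9
j=10: u_10=311/330 ∈ [6/7, 1) → index 10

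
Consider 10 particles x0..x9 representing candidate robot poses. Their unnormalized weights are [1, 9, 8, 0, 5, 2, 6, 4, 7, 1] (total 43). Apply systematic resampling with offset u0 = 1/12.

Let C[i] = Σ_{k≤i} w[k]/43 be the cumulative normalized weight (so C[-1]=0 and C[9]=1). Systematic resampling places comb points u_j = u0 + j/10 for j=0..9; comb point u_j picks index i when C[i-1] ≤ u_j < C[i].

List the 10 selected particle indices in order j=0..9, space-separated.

1 1 2 2 4 6 6 7 8 9

C = [1/43, 10/43, 18/43, 18/43, 23/43, 25/43, 31/43, 35/43, 42/43, 1]
j=0: u_0=1/12 ∈ [1/43, 10/43) → index 1
j=1: u_1=11/60 ∈ [1/43, 10/43) → index 1
j=2: u_2=17/60 ∈ [10/43, 18/43) → index 2
j=3: u_3=23/60 ∈ [10/43, 18/43) → index 2
j=4: u_4=29/60 ∈ [18/43, 23/43) → index 4
j=5: u_5=7/12 ∈ [25/43, 31/43) → index 6
j=6: u_6=41/60 ∈ [25/43, 31/43) → index 6
j=7: u_7=47/60 ∈ [31/43, 35/43) → index 7
j=8: u_8=53/60 ∈ [35/43, 42/43) → index 8
j=9: u_9=59/60 ∈ [42/43, 1) → index 9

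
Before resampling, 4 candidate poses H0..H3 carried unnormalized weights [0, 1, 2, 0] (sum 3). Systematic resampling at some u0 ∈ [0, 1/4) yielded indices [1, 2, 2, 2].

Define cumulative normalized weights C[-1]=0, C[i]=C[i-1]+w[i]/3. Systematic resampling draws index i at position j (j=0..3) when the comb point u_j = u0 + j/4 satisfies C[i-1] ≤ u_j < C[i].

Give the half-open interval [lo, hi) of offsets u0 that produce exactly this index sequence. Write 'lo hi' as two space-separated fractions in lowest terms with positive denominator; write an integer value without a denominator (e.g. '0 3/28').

C = [0, 1/3, 1, 1]
j=0 picked index 1: u0 ∈ [0, 1/3)
j=1 picked index 2: u0 ∈ [1/12, 3/4)
j=2 picked index 2: u0 ∈ [-1/6, 1/2)
j=3 picked index 2: u0 ∈ [-5/12, 1/4)
intersection: [1/12, 1/4)

1/12 1/4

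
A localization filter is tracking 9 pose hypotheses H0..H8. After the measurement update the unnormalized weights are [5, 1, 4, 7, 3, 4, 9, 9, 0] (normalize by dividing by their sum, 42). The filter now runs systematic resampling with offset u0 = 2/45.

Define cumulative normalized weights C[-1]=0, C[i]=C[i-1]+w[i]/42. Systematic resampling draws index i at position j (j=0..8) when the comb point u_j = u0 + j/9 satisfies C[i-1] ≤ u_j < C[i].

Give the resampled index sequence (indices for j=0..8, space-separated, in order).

C = [5/42, 1/7, 5/21, 17/42, 10/21, 4/7, 11/14, 1, 1]
j=0: u_0=2/45 ∈ [0, 5/42) → index 0
j=1: u_1=7/45 ∈ [1/7, 5/21) → index 2
j=2: u_2=4/15 ∈ [5/21, 17/42) → index 3
j=3: u_3=17/45 ∈ [5/21, 17/42) → index 3
j=4: u_4=22/45 ∈ [10/21, 4/7) → index 5
j=5: u_5=3/5 ∈ [4/7, 11/14) → index 6
j=6: u_6=32/45 ∈ [4/7, 11/14) → index 6
j=7: u_7=37/45 ∈ [11/14, 1) → index 7
j=8: u_8=14/15 ∈ [11/14, 1) → index 7

0 2 3 3 5 6 6 7 7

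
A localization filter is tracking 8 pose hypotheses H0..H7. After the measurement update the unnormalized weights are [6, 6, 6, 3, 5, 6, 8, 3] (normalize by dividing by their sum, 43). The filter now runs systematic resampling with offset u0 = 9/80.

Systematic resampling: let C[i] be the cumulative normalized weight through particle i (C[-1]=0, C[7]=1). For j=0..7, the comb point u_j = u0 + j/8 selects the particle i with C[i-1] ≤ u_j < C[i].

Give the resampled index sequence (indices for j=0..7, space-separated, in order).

C = [6/43, 12/43, 18/43, 21/43, 26/43, 32/43, 40/43, 1]
j=0: u_0=9/80 ∈ [0, 6/43) → index 0
j=1: u_1=19/80 ∈ [6/43, 12/43) → index 1
j=2: u_2=29/80 ∈ [12/43, 18/43) → index 2
j=3: u_3=39/80 ∈ [18/43, 21/43) → index 3
j=4: u_4=49/80 ∈ [26/43, 32/43) → index 5
j=5: u_5=59/80 ∈ [26/43, 32/43) → index 5
j=6: u_6=69/80 ∈ [32/43, 40/43) → index 6
j=7: u_7=79/80 ∈ [40/43, 1) → index 7

0 1 2 3 5 5 6 7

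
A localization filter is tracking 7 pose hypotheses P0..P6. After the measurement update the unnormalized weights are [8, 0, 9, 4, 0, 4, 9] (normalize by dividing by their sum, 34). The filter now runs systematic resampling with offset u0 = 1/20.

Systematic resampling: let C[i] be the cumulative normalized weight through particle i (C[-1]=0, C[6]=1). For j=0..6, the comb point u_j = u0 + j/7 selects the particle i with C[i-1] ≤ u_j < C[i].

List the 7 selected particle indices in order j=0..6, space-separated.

0 0 2 2 5 6 6

C = [4/17, 4/17, 1/2, 21/34, 21/34, 25/34, 1]
j=0: u_0=1/20 ∈ [0, 4/17) → index 0
j=1: u_1=27/140 ∈ [0, 4/17) → index 0
j=2: u_2=47/140 ∈ [4/17, 1/2) → index 2
j=3: u_3=67/140 ∈ [4/17, 1/2) → index 2
j=4: u_4=87/140 ∈ [21/34, 25/34) → index 5
j=5: u_5=107/140 ∈ [25/34, 1) → index 6
j=6: u_6=127/140 ∈ [25/34, 1) → index 6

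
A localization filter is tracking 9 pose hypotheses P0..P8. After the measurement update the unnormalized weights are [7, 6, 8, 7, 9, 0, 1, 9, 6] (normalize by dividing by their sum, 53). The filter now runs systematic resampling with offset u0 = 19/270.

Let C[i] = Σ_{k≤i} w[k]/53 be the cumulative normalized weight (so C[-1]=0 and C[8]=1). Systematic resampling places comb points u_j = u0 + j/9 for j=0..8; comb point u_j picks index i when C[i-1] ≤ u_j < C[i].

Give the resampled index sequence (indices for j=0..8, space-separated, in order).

0 1 2 3 3 4 7 7 8

C = [7/53, 13/53, 21/53, 28/53, 37/53, 37/53, 38/53, 47/53, 1]
j=0: u_0=19/270 ∈ [0, 7/53) → index 0
j=1: u_1=49/270 ∈ [7/53, 13/53) → index 1
j=2: u_2=79/270 ∈ [13/53, 21/53) → index 2
j=3: u_3=109/270 ∈ [21/53, 28/53) → index 3
j=4: u_4=139/270 ∈ [21/53, 28/53) → index 3
j=5: u_5=169/270 ∈ [28/53, 37/53) → index 4
j=6: u_6=199/270 ∈ [38/53, 47/53) → index 7
j=7: u_7=229/270 ∈ [38/53, 47/53) → index 7
j=8: u_8=259/270 ∈ [47/53, 1) → index 8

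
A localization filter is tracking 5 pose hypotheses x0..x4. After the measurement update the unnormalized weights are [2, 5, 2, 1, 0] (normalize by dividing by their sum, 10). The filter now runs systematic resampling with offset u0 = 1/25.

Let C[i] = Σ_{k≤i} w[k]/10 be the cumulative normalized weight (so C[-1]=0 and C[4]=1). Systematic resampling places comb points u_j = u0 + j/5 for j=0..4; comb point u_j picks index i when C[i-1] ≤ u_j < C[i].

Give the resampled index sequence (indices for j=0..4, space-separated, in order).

C = [1/5, 7/10, 9/10, 1, 1]
j=0: u_0=1/25 ∈ [0, 1/5) → index 0
j=1: u_1=6/25 ∈ [1/5, 7/10) → index 1
j=2: u_2=11/25 ∈ [1/5, 7/10) → index 1
j=3: u_3=16/25 ∈ [1/5, 7/10) → index 1
j=4: u_4=21/25 ∈ [7/10, 9/10) → index 2

0 1 1 1 2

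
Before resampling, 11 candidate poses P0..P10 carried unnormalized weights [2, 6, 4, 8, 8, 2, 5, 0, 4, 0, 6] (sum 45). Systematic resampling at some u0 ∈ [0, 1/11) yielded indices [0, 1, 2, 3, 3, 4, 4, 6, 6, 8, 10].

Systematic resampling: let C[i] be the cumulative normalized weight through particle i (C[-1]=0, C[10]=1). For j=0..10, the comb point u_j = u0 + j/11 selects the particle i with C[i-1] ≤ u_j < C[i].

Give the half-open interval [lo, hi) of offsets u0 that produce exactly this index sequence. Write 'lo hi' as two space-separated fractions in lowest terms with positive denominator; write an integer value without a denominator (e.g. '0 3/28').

1/33 2/45

C = [2/45, 8/45, 4/15, 4/9, 28/45, 2/3, 7/9, 7/9, 13/15, 13/15, 1]
j=0 picked index 0: u0 ∈ [0, 2/45)
j=1 picked index 1: u0 ∈ [-23/495, 43/495)
j=2 picked index 2: u0 ∈ [-2/495, 14/165)
j=3 picked index 3: u0 ∈ [-1/165, 17/99)
j=4 picked index 3: u0 ∈ [-16/165, 8/99)
j=5 picked index 4: u0 ∈ [-1/99, 83/495)
j=6 picked index 4: u0 ∈ [-10/99, 38/495)
j=7 picked index 6: u0 ∈ [1/33, 14/99)
j=8 picked index 6: u0 ∈ [-2/33, 5/99)
j=9 picked index 8: u0 ∈ [-4/99, 8/165)
j=10 picked index 10: u0 ∈ [-7/165, 1/11)
intersection: [1/33, 2/45)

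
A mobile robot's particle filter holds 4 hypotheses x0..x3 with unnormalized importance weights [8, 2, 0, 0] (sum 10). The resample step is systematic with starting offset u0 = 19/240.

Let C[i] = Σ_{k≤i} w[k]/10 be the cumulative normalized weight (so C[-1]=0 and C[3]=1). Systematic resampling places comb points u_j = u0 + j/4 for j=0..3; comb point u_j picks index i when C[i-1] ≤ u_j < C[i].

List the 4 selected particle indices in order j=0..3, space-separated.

0 0 0 1

C = [4/5, 1, 1, 1]
j=0: u_0=19/240 ∈ [0, 4/5) → index 0
j=1: u_1=79/240 ∈ [0, 4/5) → index 0
j=2: u_2=139/240 ∈ [0, 4/5) → index 0
j=3: u_3=199/240 ∈ [4/5, 1) → index 1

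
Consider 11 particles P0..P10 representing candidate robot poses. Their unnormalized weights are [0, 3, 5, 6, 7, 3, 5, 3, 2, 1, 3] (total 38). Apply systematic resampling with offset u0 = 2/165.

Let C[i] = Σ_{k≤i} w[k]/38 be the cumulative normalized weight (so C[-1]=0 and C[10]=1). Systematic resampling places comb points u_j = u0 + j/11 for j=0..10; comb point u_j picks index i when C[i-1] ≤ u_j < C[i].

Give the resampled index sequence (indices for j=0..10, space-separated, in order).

C = [0, 3/38, 4/19, 7/19, 21/38, 12/19, 29/38, 16/19, 17/19, 35/38, 1]
j=0: u_0=2/165 ∈ [0, 3/38) → index 1
j=1: u_1=17/165 ∈ [3/38, 4/19) → index 2
j=2: u_2=32/165 ∈ [3/38, 4/19) → index 2
j=3: u_3=47/165 ∈ [4/19, 7/19) → index 3
j=4: u_4=62/165 ∈ [7/19, 21/38) → index 4
j=5: u_5=7/15 ∈ [7/19, 21/38) → index 4
j=6: u_6=92/165 ∈ [21/38, 12/19) → index 5
j=7: u_7=107/165 ∈ [12/19, 29/38) → index 6
j=8: u_8=122/165 ∈ [12/19, 29/38) → index 6
j=9: u_9=137/165 ∈ [29/38, 16/19) → index 7
j=10: u_10=152/165 ∈ [35/38, 1) → index 10

1 2 2 3 4 4 5 6 6 7 10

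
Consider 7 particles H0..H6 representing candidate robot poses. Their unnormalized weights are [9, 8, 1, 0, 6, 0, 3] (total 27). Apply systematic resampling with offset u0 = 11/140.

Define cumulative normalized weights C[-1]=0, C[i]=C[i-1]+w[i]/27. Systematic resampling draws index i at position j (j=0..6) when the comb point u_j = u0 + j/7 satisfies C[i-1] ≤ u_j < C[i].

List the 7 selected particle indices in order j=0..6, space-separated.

C = [1/3, 17/27, 2/3, 2/3, 8/9, 8/9, 1]
j=0: u_0=11/140 ∈ [0, 1/3) → index 0
j=1: u_1=31/140 ∈ [0, 1/3) → index 0
j=2: u_2=51/140 ∈ [1/3, 17/27) → index 1
j=3: u_3=71/140 ∈ [1/3, 17/27) → index 1
j=4: u_4=13/20 ∈ [17/27, 2/3) → index 2
j=5: u_5=111/140 ∈ [2/3, 8/9) → index 4
j=6: u_6=131/140 ∈ [8/9, 1) → index 6

0 0 1 1 2 4 6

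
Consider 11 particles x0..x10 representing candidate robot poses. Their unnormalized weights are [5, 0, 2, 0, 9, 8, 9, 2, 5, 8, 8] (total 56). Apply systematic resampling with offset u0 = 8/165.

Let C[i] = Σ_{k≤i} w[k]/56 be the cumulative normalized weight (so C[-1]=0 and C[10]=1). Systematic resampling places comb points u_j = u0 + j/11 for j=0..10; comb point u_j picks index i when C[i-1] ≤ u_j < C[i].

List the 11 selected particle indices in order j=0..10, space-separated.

0 4 4 5 5 6 7 8 9 10 10

C = [5/56, 5/56, 1/8, 1/8, 2/7, 3/7, 33/56, 5/8, 5/7, 6/7, 1]
j=0: u_0=8/165 ∈ [0, 5/56) → index 0
j=1: u_1=23/165 ∈ [1/8, 2/7) → index 4
j=2: u_2=38/165 ∈ [1/8, 2/7) → index 4
j=3: u_3=53/165 ∈ [2/7, 3/7) → index 5
j=4: u_4=68/165 ∈ [2/7, 3/7) → index 5
j=5: u_5=83/165 ∈ [3/7, 33/56) → index 6
j=6: u_6=98/165 ∈ [33/56, 5/8) → index 7
j=7: u_7=113/165 ∈ [5/8, 5/7) → index 8
j=8: u_8=128/165 ∈ [5/7, 6/7) → index 9
j=9: u_9=13/15 ∈ [6/7, 1) → index 10
j=10: u_10=158/165 ∈ [6/7, 1) → index 10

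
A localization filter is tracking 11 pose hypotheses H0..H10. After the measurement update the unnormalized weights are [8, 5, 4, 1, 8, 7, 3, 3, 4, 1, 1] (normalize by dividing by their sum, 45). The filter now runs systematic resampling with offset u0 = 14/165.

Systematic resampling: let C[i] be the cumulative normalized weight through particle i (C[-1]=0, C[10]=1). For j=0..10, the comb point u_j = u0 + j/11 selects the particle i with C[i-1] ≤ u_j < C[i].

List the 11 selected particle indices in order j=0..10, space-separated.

0 0 1 2 4 4 5 5 7 8 10

C = [8/45, 13/45, 17/45, 2/5, 26/45, 11/15, 4/5, 13/15, 43/45, 44/45, 1]
j=0: u_0=14/165 ∈ [0, 8/45) → index 0
j=1: u_1=29/165 ∈ [0, 8/45) → index 0
j=2: u_2=4/15 ∈ [8/45, 13/45) → index 1
j=3: u_3=59/165 ∈ [13/45, 17/45) → index 2
j=4: u_4=74/165 ∈ [2/5, 26/45) → index 4
j=5: u_5=89/165 ∈ [2/5, 26/45) → index 4
j=6: u_6=104/165 ∈ [26/45, 11/15) → index 5
j=7: u_7=119/165 ∈ [26/45, 11/15) → index 5
j=8: u_8=134/165 ∈ [4/5, 13/15) → index 7
j=9: u_9=149/165 ∈ [13/15, 43/45) → index 8
j=10: u_10=164/165 ∈ [44/45, 1) → index 10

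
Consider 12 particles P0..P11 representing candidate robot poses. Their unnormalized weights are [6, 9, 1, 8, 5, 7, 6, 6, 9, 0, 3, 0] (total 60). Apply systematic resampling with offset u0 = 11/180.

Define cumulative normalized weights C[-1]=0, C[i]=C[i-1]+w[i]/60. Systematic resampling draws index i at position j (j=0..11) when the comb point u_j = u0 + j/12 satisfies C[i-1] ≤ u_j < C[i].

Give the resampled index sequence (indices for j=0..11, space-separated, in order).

C = [1/10, 1/4, 4/15, 2/5, 29/60, 3/5, 7/10, 4/5, 19/20, 19/20, 1, 1]
j=0: u_0=11/180 ∈ [0, 1/10) → index 0
j=1: u_1=13/90 ∈ [1/10, 1/4) → index 1
j=2: u_2=41/180 ∈ [1/10, 1/4) → index 1
j=3: u_3=14/45 ∈ [4/15, 2/5) → index 3
j=4: u_4=71/180 ∈ [4/15, 2/5) → index 3
j=5: u_5=43/90 ∈ [2/5, 29/60) → index 4
j=6: u_6=101/180 ∈ [29/60, 3/5) → index 5
j=7: u_7=29/45 ∈ [3/5, 7/10) → index 6
j=8: u_8=131/180 ∈ [7/10, 4/5) → index 7
j=9: u_9=73/90 ∈ [4/5, 19/20) → index 8
j=10: u_10=161/180 ∈ [4/5, 19/20) → index 8
j=11: u_11=44/45 ∈ [19/20, 1) → index 10

0 1 1 3 3 4 5 6 7 8 8 10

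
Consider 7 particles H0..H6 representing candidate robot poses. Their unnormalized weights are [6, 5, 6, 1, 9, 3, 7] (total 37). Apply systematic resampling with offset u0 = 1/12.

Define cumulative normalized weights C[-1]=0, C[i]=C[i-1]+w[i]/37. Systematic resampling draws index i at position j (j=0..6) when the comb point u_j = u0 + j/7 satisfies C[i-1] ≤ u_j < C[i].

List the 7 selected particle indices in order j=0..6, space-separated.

C = [6/37, 11/37, 17/37, 18/37, 27/37, 30/37, 1]
j=0: u_0=1/12 ∈ [0, 6/37) → index 0
j=1: u_1=19/84 ∈ [6/37, 11/37) → index 1
j=2: u_2=31/84 ∈ [11/37, 17/37) → index 2
j=3: u_3=43/84 ∈ [18/37, 27/37) → index 4
j=4: u_4=55/84 ∈ [18/37, 27/37) → index 4
j=5: u_5=67/84 ∈ [27/37, 30/37) → index 5
j=6: u_6=79/84 ∈ [30/37, 1) → index 6

0 1 2 4 4 5 6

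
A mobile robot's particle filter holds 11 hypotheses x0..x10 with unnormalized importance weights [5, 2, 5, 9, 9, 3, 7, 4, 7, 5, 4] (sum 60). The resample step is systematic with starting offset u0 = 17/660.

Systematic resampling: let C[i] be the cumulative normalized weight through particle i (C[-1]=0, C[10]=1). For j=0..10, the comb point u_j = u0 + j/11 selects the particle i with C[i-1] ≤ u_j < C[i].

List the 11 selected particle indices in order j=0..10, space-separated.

0 2 3 3 4 4 6 6 8 8 10

C = [1/12, 7/60, 1/5, 7/20, 1/2, 11/20, 2/3, 11/15, 17/20, 14/15, 1]
j=0: u_0=17/660 ∈ [0, 1/12) → index 0
j=1: u_1=7/60 ∈ [7/60, 1/5) → index 2
j=2: u_2=137/660 ∈ [1/5, 7/20) → index 3
j=3: u_3=197/660 ∈ [1/5, 7/20) → index 3
j=4: u_4=257/660 ∈ [7/20, 1/2) → index 4
j=5: u_5=317/660 ∈ [7/20, 1/2) → index 4
j=6: u_6=377/660 ∈ [11/20, 2/3) → index 6
j=7: u_7=437/660 ∈ [11/20, 2/3) → index 6
j=8: u_8=497/660 ∈ [11/15, 17/20) → index 8
j=9: u_9=557/660 ∈ [11/15, 17/20) → index 8
j=10: u_10=617/660 ∈ [14/15, 1) → index 10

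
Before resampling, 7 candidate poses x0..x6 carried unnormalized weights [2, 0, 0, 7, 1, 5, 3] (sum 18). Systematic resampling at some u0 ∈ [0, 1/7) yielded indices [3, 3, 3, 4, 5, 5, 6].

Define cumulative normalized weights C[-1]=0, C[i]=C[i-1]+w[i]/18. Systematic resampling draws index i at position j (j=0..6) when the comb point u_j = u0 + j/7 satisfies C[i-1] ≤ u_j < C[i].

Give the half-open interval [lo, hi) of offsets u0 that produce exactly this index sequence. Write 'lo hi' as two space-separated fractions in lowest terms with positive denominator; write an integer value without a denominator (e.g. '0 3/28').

1/9 5/42

C = [1/9, 1/9, 1/9, 1/2, 5/9, 5/6, 1]
j=0 picked index 3: u0 ∈ [1/9, 1/2)
j=1 picked index 3: u0 ∈ [-2/63, 5/14)
j=2 picked index 3: u0 ∈ [-11/63, 3/14)
j=3 picked index 4: u0 ∈ [1/14, 8/63)
j=4 picked index 5: u0 ∈ [-1/63, 11/42)
j=5 picked index 5: u0 ∈ [-10/63, 5/42)
j=6 picked index 6: u0 ∈ [-1/42, 1/7)
intersection: [1/9, 5/42)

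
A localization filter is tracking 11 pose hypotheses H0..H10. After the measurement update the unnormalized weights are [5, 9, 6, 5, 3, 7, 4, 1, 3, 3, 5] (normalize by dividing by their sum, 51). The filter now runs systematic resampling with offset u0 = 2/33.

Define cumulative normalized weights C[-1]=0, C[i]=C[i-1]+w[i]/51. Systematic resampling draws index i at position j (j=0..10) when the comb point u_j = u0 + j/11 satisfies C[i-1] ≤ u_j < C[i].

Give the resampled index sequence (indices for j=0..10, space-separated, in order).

0 1 1 2 3 4 5 6 8 9 10

C = [5/51, 14/51, 20/51, 25/51, 28/51, 35/51, 13/17, 40/51, 43/51, 46/51, 1]
j=0: u_0=2/33 ∈ [0, 5/51) → index 0
j=1: u_1=5/33 ∈ [5/51, 14/51) → index 1
j=2: u_2=8/33 ∈ [5/51, 14/51) → index 1
j=3: u_3=1/3 ∈ [14/51, 20/51) → index 2
j=4: u_4=14/33 ∈ [20/51, 25/51) → index 3
j=5: u_5=17/33 ∈ [25/51, 28/51) → index 4
j=6: u_6=20/33 ∈ [28/51, 35/51) → index 5
j=7: u_7=23/33 ∈ [35/51, 13/17) → index 6
j=8: u_8=26/33 ∈ [40/51, 43/51) → index 8
j=9: u_9=29/33 ∈ [43/51, 46/51) → index 9
j=10: u_10=32/33 ∈ [46/51, 1) → index 10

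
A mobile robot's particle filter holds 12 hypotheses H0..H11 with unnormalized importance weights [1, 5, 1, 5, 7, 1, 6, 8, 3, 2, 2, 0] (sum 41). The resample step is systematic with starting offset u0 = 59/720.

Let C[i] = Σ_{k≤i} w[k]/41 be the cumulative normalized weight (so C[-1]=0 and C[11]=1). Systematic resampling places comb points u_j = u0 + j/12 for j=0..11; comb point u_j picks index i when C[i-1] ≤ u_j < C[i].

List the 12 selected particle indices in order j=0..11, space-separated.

1 2 3 4 4 6 6 7 7 8 9 10

C = [1/41, 6/41, 7/41, 12/41, 19/41, 20/41, 26/41, 34/41, 37/41, 39/41, 1, 1]
j=0: u_0=59/720 ∈ [1/41, 6/41) → index 1
j=1: u_1=119/720 ∈ [6/41, 7/41) → index 2
j=2: u_2=179/720 ∈ [7/41, 12/41) → index 3
j=3: u_3=239/720 ∈ [12/41, 19/41) → index 4
j=4: u_4=299/720 ∈ [12/41, 19/41) → index 4
j=5: u_5=359/720 ∈ [20/41, 26/41) → index 6
j=6: u_6=419/720 ∈ [20/41, 26/41) → index 6
j=7: u_7=479/720 ∈ [26/41, 34/41) → index 7
j=8: u_8=539/720 ∈ [26/41, 34/41) → index 7
j=9: u_9=599/720 ∈ [34/41, 37/41) → index 8
j=10: u_10=659/720 ∈ [37/41, 39/41) → index 9
j=11: u_11=719/720 ∈ [39/41, 1) → index 10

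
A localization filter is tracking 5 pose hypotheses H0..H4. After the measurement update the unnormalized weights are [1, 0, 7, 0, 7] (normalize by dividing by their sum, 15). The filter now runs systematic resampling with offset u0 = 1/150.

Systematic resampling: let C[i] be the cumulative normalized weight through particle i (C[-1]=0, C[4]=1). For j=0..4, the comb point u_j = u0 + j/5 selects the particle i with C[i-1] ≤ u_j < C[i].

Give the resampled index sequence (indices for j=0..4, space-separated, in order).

0 2 2 4 4

C = [1/15, 1/15, 8/15, 8/15, 1]
j=0: u_0=1/150 ∈ [0, 1/15) → index 0
j=1: u_1=31/150 ∈ [1/15, 8/15) → index 2
j=2: u_2=61/150 ∈ [1/15, 8/15) → index 2
j=3: u_3=91/150 ∈ [8/15, 1) → index 4
j=4: u_4=121/150 ∈ [8/15, 1) → index 4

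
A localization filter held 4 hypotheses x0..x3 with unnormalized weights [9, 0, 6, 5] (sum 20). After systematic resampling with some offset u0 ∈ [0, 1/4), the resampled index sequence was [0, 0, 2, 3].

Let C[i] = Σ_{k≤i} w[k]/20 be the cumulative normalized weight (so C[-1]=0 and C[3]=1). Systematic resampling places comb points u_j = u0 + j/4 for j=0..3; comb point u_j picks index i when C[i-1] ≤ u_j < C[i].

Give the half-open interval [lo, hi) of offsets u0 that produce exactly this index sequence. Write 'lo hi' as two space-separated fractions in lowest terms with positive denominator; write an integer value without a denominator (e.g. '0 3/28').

0 1/5

C = [9/20, 9/20, 3/4, 1]
j=0 picked index 0: u0 ∈ [0, 9/20)
j=1 picked index 0: u0 ∈ [-1/4, 1/5)
j=2 picked index 2: u0 ∈ [-1/20, 1/4)
j=3 picked index 3: u0 ∈ [0, 1/4)
intersection: [0, 1/5)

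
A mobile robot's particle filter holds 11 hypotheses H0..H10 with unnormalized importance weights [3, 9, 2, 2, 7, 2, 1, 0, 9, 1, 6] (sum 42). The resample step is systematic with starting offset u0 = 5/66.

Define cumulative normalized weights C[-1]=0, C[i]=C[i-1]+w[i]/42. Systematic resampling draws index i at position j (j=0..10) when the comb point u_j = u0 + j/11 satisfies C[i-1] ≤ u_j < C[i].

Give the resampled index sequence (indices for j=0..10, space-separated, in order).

C = [1/14, 2/7, 1/3, 8/21, 23/42, 25/42, 13/21, 13/21, 5/6, 6/7, 1]
j=0: u_0=5/66 ∈ [1/14, 2/7) → index 1
j=1: u_1=1/6 ∈ [1/14, 2/7) → index 1
j=2: u_2=17/66 ∈ [1/14, 2/7) → index 1
j=3: u_3=23/66 ∈ [1/3, 8/21) → index 3
j=4: u_4=29/66 ∈ [8/21, 23/42) → index 4
j=5: u_5=35/66 ∈ [8/21, 23/42) → index 4
j=6: u_6=41/66 ∈ [13/21, 5/6) → index 8
j=7: u_7=47/66 ∈ [13/21, 5/6) → index 8
j=8: u_8=53/66 ∈ [13/21, 5/6) → index 8
j=9: u_9=59/66 ∈ [6/7, 1) → index 10
j=10: u_10=65/66 ∈ [6/7, 1) → index 10

1 1 1 3 4 4 8 8 8 10 10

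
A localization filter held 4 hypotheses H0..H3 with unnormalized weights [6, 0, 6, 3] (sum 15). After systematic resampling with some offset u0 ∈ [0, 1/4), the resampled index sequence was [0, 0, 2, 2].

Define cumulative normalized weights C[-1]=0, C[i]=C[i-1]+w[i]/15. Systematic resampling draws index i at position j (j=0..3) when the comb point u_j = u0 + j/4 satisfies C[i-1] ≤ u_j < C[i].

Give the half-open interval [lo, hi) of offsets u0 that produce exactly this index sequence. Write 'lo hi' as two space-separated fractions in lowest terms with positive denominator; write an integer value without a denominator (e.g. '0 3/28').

C = [2/5, 2/5, 4/5, 1]
j=0 picked index 0: u0 ∈ [0, 2/5)
j=1 picked index 0: u0 ∈ [-1/4, 3/20)
j=2 picked index 2: u0 ∈ [-1/10, 3/10)
j=3 picked index 2: u0 ∈ [-7/20, 1/20)
intersection: [0, 1/20)

0 1/20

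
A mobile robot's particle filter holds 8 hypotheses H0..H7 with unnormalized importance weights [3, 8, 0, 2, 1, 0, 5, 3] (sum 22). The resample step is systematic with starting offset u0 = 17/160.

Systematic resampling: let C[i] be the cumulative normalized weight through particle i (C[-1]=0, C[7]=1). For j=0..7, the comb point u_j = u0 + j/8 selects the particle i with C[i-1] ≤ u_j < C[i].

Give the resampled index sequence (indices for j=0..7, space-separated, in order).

0 1 1 1 4 6 6 7

C = [3/22, 1/2, 1/2, 13/22, 7/11, 7/11, 19/22, 1]
j=0: u_0=17/160 ∈ [0, 3/22) → index 0
j=1: u_1=37/160 ∈ [3/22, 1/2) → index 1
j=2: u_2=57/160 ∈ [3/22, 1/2) → index 1
j=3: u_3=77/160 ∈ [3/22, 1/2) → index 1
j=4: u_4=97/160 ∈ [13/22, 7/11) → index 4
j=5: u_5=117/160 ∈ [7/11, 19/22) → index 6
j=6: u_6=137/160 ∈ [7/11, 19/22) → index 6
j=7: u_7=157/160 ∈ [19/22, 1) → index 7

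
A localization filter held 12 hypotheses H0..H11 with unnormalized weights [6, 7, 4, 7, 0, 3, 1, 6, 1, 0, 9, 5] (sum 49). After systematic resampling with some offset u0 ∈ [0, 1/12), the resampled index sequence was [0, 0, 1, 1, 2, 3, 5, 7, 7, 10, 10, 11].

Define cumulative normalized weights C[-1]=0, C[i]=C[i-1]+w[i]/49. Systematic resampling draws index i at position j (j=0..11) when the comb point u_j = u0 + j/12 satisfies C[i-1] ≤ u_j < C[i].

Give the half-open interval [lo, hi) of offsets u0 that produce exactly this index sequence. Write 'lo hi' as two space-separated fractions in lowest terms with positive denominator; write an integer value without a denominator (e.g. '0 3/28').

C = [6/49, 13/49, 17/49, 24/49, 24/49, 27/49, 4/7, 34/49, 5/7, 5/7, 44/49, 1]
j=0 picked index 0: u0 ∈ [0, 6/49)
j=1 picked index 0: u0 ∈ [-1/12, 23/588)
j=2 picked index 1: u0 ∈ [-13/294, 29/294)
j=3 picked index 1: u0 ∈ [-25/196, 3/196)
j=4 picked index 2: u0 ∈ [-10/147, 2/147)
j=5 picked index 3: u0 ∈ [-41/588, 43/588)
j=6 picked index 5: u0 ∈ [-1/98, 5/98)
j=7 picked index 7: u0 ∈ [-1/84, 65/588)
j=8 picked index 7: u0 ∈ [-2/21, 4/147)
j=9 picked index 10: u0 ∈ [-1/28, 29/196)
j=10 picked index 10: u0 ∈ [-5/42, 19/294)
j=11 picked index 11: u0 ∈ [-11/588, 1/12)
intersection: [0, 2/147)

0 2/147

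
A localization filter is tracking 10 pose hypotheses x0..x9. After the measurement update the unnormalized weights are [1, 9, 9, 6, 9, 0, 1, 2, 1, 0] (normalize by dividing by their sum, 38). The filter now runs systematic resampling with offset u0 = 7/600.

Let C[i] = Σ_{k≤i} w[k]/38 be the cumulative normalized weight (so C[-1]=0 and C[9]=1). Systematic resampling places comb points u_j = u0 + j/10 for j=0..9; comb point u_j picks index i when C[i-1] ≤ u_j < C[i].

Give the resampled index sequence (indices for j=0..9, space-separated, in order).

0 1 1 2 2 3 3 4 4 6

C = [1/38, 5/19, 1/2, 25/38, 17/19, 17/19, 35/38, 37/38, 1, 1]
j=0: u_0=7/600 ∈ [0, 1/38) → index 0
j=1: u_1=67/600 ∈ [1/38, 5/19) → index 1
j=2: u_2=127/600 ∈ [1/38, 5/19) → index 1
j=3: u_3=187/600 ∈ [5/19, 1/2) → index 2
j=4: u_4=247/600 ∈ [5/19, 1/2) → index 2
j=5: u_5=307/600 ∈ [1/2, 25/38) → index 3
j=6: u_6=367/600 ∈ [1/2, 25/38) → index 3
j=7: u_7=427/600 ∈ [25/38, 17/19) → index 4
j=8: u_8=487/600 ∈ [25/38, 17/19) → index 4
j=9: u_9=547/600 ∈ [17/19, 35/38) → index 6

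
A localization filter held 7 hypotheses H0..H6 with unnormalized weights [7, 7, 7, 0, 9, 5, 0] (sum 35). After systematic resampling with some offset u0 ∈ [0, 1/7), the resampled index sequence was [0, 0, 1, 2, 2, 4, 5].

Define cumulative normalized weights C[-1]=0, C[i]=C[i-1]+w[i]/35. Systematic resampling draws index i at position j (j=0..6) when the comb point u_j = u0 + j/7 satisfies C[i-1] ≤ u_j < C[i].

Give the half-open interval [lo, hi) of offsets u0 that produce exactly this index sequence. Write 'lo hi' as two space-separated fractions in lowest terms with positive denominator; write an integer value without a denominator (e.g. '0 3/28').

0 1/35

C = [1/5, 2/5, 3/5, 3/5, 6/7, 1, 1]
j=0 picked index 0: u0 ∈ [0, 1/5)
j=1 picked index 0: u0 ∈ [-1/7, 2/35)
j=2 picked index 1: u0 ∈ [-3/35, 4/35)
j=3 picked index 2: u0 ∈ [-1/35, 6/35)
j=4 picked index 2: u0 ∈ [-6/35, 1/35)
j=5 picked index 4: u0 ∈ [-4/35, 1/7)
j=6 picked index 5: u0 ∈ [0, 1/7)
intersection: [0, 1/35)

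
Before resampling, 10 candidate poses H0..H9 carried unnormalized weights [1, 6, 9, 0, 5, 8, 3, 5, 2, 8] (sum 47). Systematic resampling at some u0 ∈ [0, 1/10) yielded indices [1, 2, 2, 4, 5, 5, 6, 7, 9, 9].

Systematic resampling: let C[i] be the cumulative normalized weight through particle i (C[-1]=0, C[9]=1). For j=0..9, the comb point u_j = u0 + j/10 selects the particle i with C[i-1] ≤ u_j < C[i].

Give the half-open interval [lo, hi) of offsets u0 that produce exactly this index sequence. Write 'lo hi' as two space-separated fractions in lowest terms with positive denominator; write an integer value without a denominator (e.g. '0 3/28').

23/470 19/235

C = [1/47, 7/47, 16/47, 16/47, 21/47, 29/47, 32/47, 37/47, 39/47, 1]
j=0 picked index 1: u0 ∈ [1/47, 7/47)
j=1 picked index 2: u0 ∈ [23/470, 113/470)
j=2 picked index 2: u0 ∈ [-12/235, 33/235)
j=3 picked index 4: u0 ∈ [19/470, 69/470)
j=4 picked index 5: u0 ∈ [11/235, 51/235)
j=5 picked index 5: u0 ∈ [-5/94, 11/94)
j=6 picked index 6: u0 ∈ [4/235, 19/235)
j=7 picked index 7: u0 ∈ [-9/470, 41/470)
j=8 picked index 9: u0 ∈ [7/235, 1/5)
j=9 picked index 9: u0 ∈ [-33/470, 1/10)
intersection: [23/470, 19/235)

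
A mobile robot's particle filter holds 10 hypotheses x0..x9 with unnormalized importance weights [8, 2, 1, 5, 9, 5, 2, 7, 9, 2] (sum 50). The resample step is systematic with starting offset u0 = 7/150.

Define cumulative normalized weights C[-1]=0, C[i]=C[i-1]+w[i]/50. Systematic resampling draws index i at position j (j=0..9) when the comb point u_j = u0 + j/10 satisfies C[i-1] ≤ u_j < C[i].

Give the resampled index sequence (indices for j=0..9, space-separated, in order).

0 0 3 4 4 5 7 7 8 8

C = [4/25, 1/5, 11/50, 8/25, 1/2, 3/5, 16/25, 39/50, 24/25, 1]
j=0: u_0=7/150 ∈ [0, 4/25) → index 0
j=1: u_1=11/75 ∈ [0, 4/25) → index 0
j=2: u_2=37/150 ∈ [11/50, 8/25) → index 3
j=3: u_3=26/75 ∈ [8/25, 1/2) → index 4
j=4: u_4=67/150 ∈ [8/25, 1/2) → index 4
j=5: u_5=41/75 ∈ [1/2, 3/5) → index 5
j=6: u_6=97/150 ∈ [16/25, 39/50) → index 7
j=7: u_7=56/75 ∈ [16/25, 39/50) → index 7
j=8: u_8=127/150 ∈ [39/50, 24/25) → index 8
j=9: u_9=71/75 ∈ [39/50, 24/25) → index 8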